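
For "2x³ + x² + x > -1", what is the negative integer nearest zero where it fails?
Testing negative integers from -1 downward:
x = -1: LHS = 2·(-1)³ + (-1)² + (-1) = -2; -2 > -1 — FAILS  ← closest negative counterexample to 0

Answer: x = -1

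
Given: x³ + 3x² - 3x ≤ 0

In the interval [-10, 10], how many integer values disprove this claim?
Counterexamples in [-10, 10]: {-3, -2, -1, 1, 2, 3, 4, 5, 6, 7, 8, 9, 10}.

Counting them gives 13 values.

Answer: 13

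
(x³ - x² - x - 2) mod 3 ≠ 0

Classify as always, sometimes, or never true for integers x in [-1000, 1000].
Holds at x = 0: LHS = (0³ - 0² - 0 - 2) mod 3 = (-2) mod 3 = 1; 1 ≠ 0 — holds
Fails at x = 1: LHS = (1³ - 1² - 1 - 2) mod 3 = (-3) mod 3 = 0; 0 ≠ 0 — FAILS
It is satisfied by some integers in the range but not all.

Answer: Sometimes true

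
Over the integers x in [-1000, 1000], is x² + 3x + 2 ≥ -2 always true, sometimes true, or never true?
Over all integers in [-1000, 1000], LHS − RHS is smallest at x = -1, where it equals 2:
x = -1: LHS = (-1)² + 3·(-1) + 2 = 0; 0 ≥ -2 — holds
At the ends of the range:
x = -1000: LHS = (-1000)² + 3·(-1000) + 2 = 997002; 997002 ≥ -2 — holds
x = 1000: LHS = 1000² + 3·1000 + 2 = 1003002; 1003002 ≥ -2 — holds
Hence LHS − RHS is never negative, i.e. LHS ≥ RHS throughout, so the relation holds for every integer in [-1000, 1000].

No counterexample exists.

Answer: Always true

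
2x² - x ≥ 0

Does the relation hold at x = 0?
x = 0: LHS = 2·0² - 0 = 0; 0 ≥ 0 — holds

The relation is satisfied at x = 0.

Answer: Yes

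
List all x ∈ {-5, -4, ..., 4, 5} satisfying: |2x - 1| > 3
Holds for: {-5, -4, -3, -2, 3, 4, 5}
Fails for: {-1, 0, 1, 2}

Answer: {-5, -4, -3, -2, 3, 4, 5}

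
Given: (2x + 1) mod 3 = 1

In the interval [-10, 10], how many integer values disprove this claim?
Counterexamples in [-10, 10]: {-10, -8, -7, -5, -4, -2, -1, 1, 2, 4, 5, 7, 8, 10}.

Counting them gives 14 values.

Answer: 14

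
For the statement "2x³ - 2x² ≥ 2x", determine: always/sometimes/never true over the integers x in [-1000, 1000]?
Holds at x = 0: LHS = 2·0³ - 2·0² = 0, RHS = 2·0 = 0; 0 ≥ 0 — holds
Fails at x = 1: LHS = 2·1³ - 2·1² = 0, RHS = 2·1 = 2; 0 ≥ 2 — FAILS
It is satisfied by some integers in the range but not all.

Answer: Sometimes true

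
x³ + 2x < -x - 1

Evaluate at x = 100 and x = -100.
x = 100: LHS = 100³ + 2·100 = 1000200, RHS = -100 - 1 = -101; 1000200 < -101 — FAILS
x = -100: LHS = (-100)³ + 2·(-100) = -1000200, RHS = -(-100) - 1 = 99; -1000200 < 99 — holds

Answer: Partially: fails for x = 100, holds for x = -100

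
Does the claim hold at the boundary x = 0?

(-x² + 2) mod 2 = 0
x = 0: LHS = (-0² + 2) mod 2 = 2 mod 2 = 0; 0 = 0 — holds

The relation is satisfied at x = 0.

Answer: Yes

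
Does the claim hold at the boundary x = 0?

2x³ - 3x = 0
x = 0: LHS = 2·0³ - 3·0 = 0; 0 = 0 — holds

The relation is satisfied at x = 0.

Answer: Yes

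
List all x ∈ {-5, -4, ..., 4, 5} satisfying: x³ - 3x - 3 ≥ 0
Holds for: {3, 4, 5}
Fails for: {-5, -4, -3, -2, -1, 0, 1, 2}

Answer: {3, 4, 5}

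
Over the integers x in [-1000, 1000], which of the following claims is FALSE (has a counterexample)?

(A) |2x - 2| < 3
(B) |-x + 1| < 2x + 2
(A) x = -1: LHS = |2·(-1) - 2| = |-4| = 4; 4 < 3 — FAILS
(B) x = -1: LHS = |-(-1) + 1| = |2| = 2, RHS = 2·(-1) + 2 = 0; 2 < 0 — FAILS

Answer: Both A and B are false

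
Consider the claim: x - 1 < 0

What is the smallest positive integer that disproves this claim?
Testing positive integers:
x = 1: LHS = 1 - 1 = 0; 0 < 0 — FAILS  ← smallest positive counterexample

Answer: x = 1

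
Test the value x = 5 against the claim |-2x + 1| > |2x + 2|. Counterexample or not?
Substitute x = 5 into the relation:
x = 5: LHS = |-2·5 + 1| = |-9| = 9, RHS = |2·5 + 2| = |12| = 12; 9 > 12 — FAILS

Since the claim fails at x = 5, this value is a counterexample.

Answer: Yes, x = 5 is a counterexample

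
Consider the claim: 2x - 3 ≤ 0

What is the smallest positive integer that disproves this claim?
Testing positive integers:
x = 1: LHS = 2·1 - 3 = -1; -1 ≤ 0 — holds
x = 2: LHS = 2·2 - 3 = 1; 1 ≤ 0 — FAILS  ← smallest positive counterexample

Answer: x = 2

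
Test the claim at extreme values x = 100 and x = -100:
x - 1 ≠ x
x = 100: LHS = 100 - 1 = 99; 99 ≠ 100 — holds
x = -100: LHS = (-100) - 1 = -101; -101 ≠ -100 — holds

Answer: Yes, holds for both x = 100 and x = -100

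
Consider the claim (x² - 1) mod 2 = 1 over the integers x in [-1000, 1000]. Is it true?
The claim fails at x = 1:
x = 1: LHS = (1² - 1) mod 2 = 0 mod 2 = 0; 0 = 1 — FAILS

Because a single integer refutes it, the statement is false.

Answer: False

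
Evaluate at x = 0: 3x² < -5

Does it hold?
x = 0: LHS = 3·0² = 0; 0 < -5 — FAILS

The relation fails at x = 0, so x = 0 is a counterexample.

Answer: No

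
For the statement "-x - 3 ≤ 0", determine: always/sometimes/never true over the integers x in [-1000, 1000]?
Holds at x = 0: LHS = -0 - 3 = -3; -3 ≤ 0 — holds
Fails at x = -4: LHS = -(-4) - 3 = 1; 1 ≤ 0 — FAILS
It is satisfied by some integers in the range but not all.

Answer: Sometimes true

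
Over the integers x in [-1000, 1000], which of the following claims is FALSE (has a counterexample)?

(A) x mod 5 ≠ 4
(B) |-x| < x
(A) x = -1: LHS = (-1) mod 5 = 4; 4 ≠ 4 — FAILS
(B) x = 0: LHS = |-0| = |0| = 0; 0 < 0 — FAILS

Answer: Both A and B are false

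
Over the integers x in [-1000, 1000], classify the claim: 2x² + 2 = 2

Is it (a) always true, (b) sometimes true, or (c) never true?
Holds at x = 0: LHS = 2·0² + 2 = 2; 2 = 2 — holds
Fails at x = 1: LHS = 2·1² + 2 = 4; 4 = 2 — FAILS
It is satisfied by some integers in the range but not all.

Answer: Sometimes true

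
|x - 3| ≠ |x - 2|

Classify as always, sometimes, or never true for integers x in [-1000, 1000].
Track d = LHS − RHS over the integers in [-1000, 1000]. Equality would need d = 0, but d changes sign only between consecutive integers, jumping over 0:
x = 2: LHS = |2 - 3| = |-1| = 1, RHS = |2 - 2| = |0| = 0; 1 ≠ 0 — holds  (d = 1)
x = 3: LHS = |3 - 3| = |0| = 0, RHS = |3 - 2| = |1| = 1; 0 ≠ 1 — holds  (d = -1)
Away from these crossings d keeps a constant sign, and checking every integer in [-1000, 1000] confirms d ≠ 0 throughout. Hence the two sides are never equal, so the relation holds for every integer in [-1000, 1000].

No counterexample exists.

Answer: Always true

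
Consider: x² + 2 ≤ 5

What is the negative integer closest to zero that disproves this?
Testing negative integers from -1 downward:
x = -1: LHS = (-1)² + 2 = 3; 3 ≤ 5 — holds
x = -2: LHS = (-2)² + 2 = 6; 6 ≤ 5 — FAILS  ← closest negative counterexample to 0

Answer: x = -2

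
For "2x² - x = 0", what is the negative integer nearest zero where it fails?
Testing negative integers from -1 downward:
x = -1: LHS = 2·(-1)² - (-1) = 3; 3 = 0 — FAILS  ← closest negative counterexample to 0

Answer: x = -1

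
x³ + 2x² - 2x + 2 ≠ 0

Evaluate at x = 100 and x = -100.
x = 100: LHS = 100³ + 2·100² - 2·100 + 2 = 1019802; 1019802 ≠ 0 — holds
x = -100: LHS = (-100)³ + 2·(-100)² - 2·(-100) + 2 = -979798; -979798 ≠ 0 — holds

Answer: Yes, holds for both x = 100 and x = -100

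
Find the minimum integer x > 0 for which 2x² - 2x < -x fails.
Testing positive integers:
x = 1: LHS = 2·1² - 2·1 = 0; 0 < -1 — FAILS  ← smallest positive counterexample

Answer: x = 1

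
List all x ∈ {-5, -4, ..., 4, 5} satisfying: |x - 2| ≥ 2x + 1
Holds for: {-5, -4, -3, -2, -1, 0}
Fails for: {1, 2, 3, 4, 5}

Answer: {-5, -4, -3, -2, -1, 0}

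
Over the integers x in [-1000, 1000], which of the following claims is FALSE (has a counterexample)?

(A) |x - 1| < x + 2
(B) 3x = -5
(A) x = -1: LHS = |(-1) - 1| = |-2| = 2, RHS = (-1) + 2 = 1; 2 < 1 — FAILS
(B) x = 0: LHS = 3·0 = 0; 0 = -5 — FAILS

Answer: Both A and B are false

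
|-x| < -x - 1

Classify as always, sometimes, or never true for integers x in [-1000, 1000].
Over all integers in [-1000, 1000], LHS − RHS is smallest at x = 0, where it equals 1:
x = 0: LHS = |-0| = |0| = 0, RHS = -0 - 1 = -1; 0 < -1 — FAILS
At the ends of the range:
x = -1000: LHS = |-(-1000)| = |1000| = 1000, RHS = -(-1000) - 1 = 999; 1000 < 999 — FAILS
x = 1000: LHS = |-1000| = 1000, RHS = -1000 - 1 = -1001; 1000 < -1001 — FAILS
Hence LHS − RHS is never negative, i.e. LHS ≥ RHS throughout, so the claimed relation (<) fails for every integer in [-1000, 1000].

No integer in the range satisfies it.

Answer: Never true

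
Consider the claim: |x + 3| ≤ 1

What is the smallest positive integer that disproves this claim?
Testing positive integers:
x = 1: LHS = |1 + 3| = |4| = 4; 4 ≤ 1 — FAILS  ← smallest positive counterexample

Answer: x = 1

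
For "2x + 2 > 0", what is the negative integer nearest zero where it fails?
Testing negative integers from -1 downward:
x = -1: LHS = 2·(-1) + 2 = 0; 0 > 0 — FAILS  ← closest negative counterexample to 0

Answer: x = -1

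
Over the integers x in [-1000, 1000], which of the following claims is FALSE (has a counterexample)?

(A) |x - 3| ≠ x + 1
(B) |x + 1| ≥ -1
(A) x = 1: LHS = |1 - 3| = |-2| = 2, RHS = 1 + 1 = 2; 2 ≠ 2 — FAILS

(B) An absolute value is never negative, so the left side is ≥ 0 for every x, while the right side is -1. Tightest case in [-1000, 1000] is x = -1:
x = -1: LHS = |(-1) + 1| = |0| = 0; 0 ≥ -1 — holds
Hence LHS − RHS is never negative, i.e. LHS ≥ RHS throughout, so the relation holds for every integer in [-1000, 1000].

Only (A) has a counterexample.

Answer: A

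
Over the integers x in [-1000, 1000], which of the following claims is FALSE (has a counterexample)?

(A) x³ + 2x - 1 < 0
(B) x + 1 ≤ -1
(A) x = 1: LHS = 1³ + 2·1 - 1 = 2; 2 < 0 — FAILS
(B) x = 0: LHS = 0 + 1 = 1; 1 ≤ -1 — FAILS

Answer: Both A and B are false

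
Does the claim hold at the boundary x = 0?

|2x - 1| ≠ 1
x = 0: LHS = |2·0 - 1| = |-1| = 1; 1 ≠ 1 — FAILS

The relation fails at x = 0, so x = 0 is a counterexample.

Answer: No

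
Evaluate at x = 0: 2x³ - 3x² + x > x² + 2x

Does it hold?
x = 0: LHS = 2·0³ - 3·0² + 0 = 0, RHS = 0² + 2·0 = 0; 0 > 0 — FAILS

The relation fails at x = 0, so x = 0 is a counterexample.

Answer: No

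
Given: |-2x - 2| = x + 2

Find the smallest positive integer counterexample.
Testing positive integers:
x = 1: LHS = |-2·1 - 2| = |-4| = 4, RHS = 1 + 2 = 3; 4 = 3 — FAILS  ← smallest positive counterexample

Answer: x = 1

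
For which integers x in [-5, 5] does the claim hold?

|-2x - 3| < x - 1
Over all integers in [-5, 5], LHS − RHS is smallest at x = -1, where it equals 3:
x = -1: LHS = |-2·(-1) - 3| = |-1| = 1, RHS = (-1) - 1 = -2; 1 < -2 — FAILS
At the ends of the range:
x = -5: LHS = |-2·(-5) - 3| = |7| = 7, RHS = (-5) - 1 = -6; 7 < -6 — FAILS
x = 5: LHS = |-2·5 - 3| = |-13| = 13, RHS = 5 - 1 = 4; 13 < 4 — FAILS
Hence LHS − RHS is never negative, i.e. LHS ≥ RHS throughout, so the claimed relation (<) fails for every integer in [-5, 5].

Answer: None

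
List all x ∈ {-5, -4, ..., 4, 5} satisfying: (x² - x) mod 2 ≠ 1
For a polynomial with integer coefficients, its value mod 2 depends only on x mod 2, so it suffices to check one representative of each residue class, x = 0, 1:
x = 0: LHS = (0² - 0) mod 2 = 0 mod 2 = 0; 0 ≠ 1 — holds
x = 1: LHS = (1² - 1) mod 2 = 0 mod 2 = 0; 0 ≠ 1 — holds
The relation holds in every residue class, so the relation holds for every integer in [-5, 5].

Answer: All integers in [-5, 5]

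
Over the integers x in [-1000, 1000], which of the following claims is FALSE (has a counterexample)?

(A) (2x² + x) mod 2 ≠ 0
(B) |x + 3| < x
(A) x = 0: LHS = (2·0² + 0) mod 2 = 0 mod 2 = 0; 0 ≠ 0 — FAILS
(B) x = 0: LHS = |0 + 3| = |3| = 3; 3 < 0 — FAILS

Answer: Both A and B are false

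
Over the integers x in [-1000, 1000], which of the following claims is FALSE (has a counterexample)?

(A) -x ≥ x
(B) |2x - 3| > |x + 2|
(A) x = 1: -1 ≥ 1 — FAILS
(B) x = 1: LHS = |2·1 - 3| = |-1| = 1, RHS = |1 + 2| = |3| = 3; 1 > 3 — FAILS

Answer: Both A and B are false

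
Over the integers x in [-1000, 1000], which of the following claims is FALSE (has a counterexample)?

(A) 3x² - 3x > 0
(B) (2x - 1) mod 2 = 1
(A) x = 0: LHS = 3·0² - 3·0 = 0; 0 > 0 — FAILS

(B) For a polynomial with integer coefficients, its value mod 2 depends only on x mod 2, so it suffices to check one representative of each residue class, x = 0, 1:
x = 0: LHS = (2·0 - 1) mod 2 = (-1) mod 2 = 1; 1 = 1 — holds
x = 1: LHS = (2·1 - 1) mod 2 = 1 mod 2 = 1; 1 = 1 — holds
The relation holds in every residue class, so the relation holds for every integer in [-1000, 1000].

Only (A) has a counterexample.

Answer: A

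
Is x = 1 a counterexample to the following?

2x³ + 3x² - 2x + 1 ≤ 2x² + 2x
Substitute x = 1 into the relation:
x = 1: LHS = 2·1³ + 3·1² - 2·1 + 1 = 4, RHS = 2·1² + 2·1 = 4; 4 ≤ 4 — holds

The claim holds here, so x = 1 is not a counterexample. (A counterexample exists elsewhere, e.g. x = 0.)

Answer: No, x = 1 is not a counterexample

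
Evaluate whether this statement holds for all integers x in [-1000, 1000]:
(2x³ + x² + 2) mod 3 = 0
The claim fails at x = 0:
x = 0: LHS = (2·0³ + 0² + 2) mod 3 = 2 mod 3 = 2; 2 = 0 — FAILS

Because a single integer refutes it, the statement is false.

Answer: False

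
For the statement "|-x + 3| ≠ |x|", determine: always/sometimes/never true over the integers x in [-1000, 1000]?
Track d = LHS − RHS over the integers in [-1000, 1000]. Equality would need d = 0, but d changes sign only between consecutive integers, jumping over 0:
x = 1: LHS = |-1 + 3| = |2| = 2, RHS = |1| = 1; 2 ≠ 1 — holds  (d = 1)
x = 2: LHS = |-2 + 3| = |1| = 1, RHS = |2| = 2; 1 ≠ 2 — holds  (d = -1)
Away from these crossings d keeps a constant sign, and checking every integer in [-1000, 1000] confirms d ≠ 0 throughout. Hence the two sides are never equal, so the relation holds for every integer in [-1000, 1000].

No counterexample exists.

Answer: Always true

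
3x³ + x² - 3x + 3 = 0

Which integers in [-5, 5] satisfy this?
Track d = LHS − RHS over the integers in [-5, 5]. Equality would need d = 0, but d changes sign only between consecutive integers, jumping over 0:
x = -2: LHS = 3·(-2)³ + (-2)² - 3·(-2) + 3 = -11; -11 = 0 — FAILS  (d = -11)
x = -1: LHS = 3·(-1)³ + (-1)² - 3·(-1) + 3 = 4; 4 = 0 — FAILS  (d = 4)
Away from these crossings d keeps a constant sign, and checking every integer in [-5, 5] confirms d ≠ 0 throughout. Hence the two sides are never equal, so the claimed relation (=) fails for every integer in [-5, 5].

Answer: None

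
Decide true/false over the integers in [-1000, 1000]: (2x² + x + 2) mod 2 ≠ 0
The claim fails at x = 0:
x = 0: LHS = (2·0² + 0 + 2) mod 2 = 2 mod 2 = 0; 0 ≠ 0 — FAILS

Because a single integer refutes it, the statement is false.

Answer: False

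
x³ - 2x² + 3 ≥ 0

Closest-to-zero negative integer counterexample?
Testing negative integers from -1 downward:
x = -1: LHS = (-1)³ - 2·(-1)² + 3 = 0; 0 ≥ 0 — holds
x = -2: LHS = (-2)³ - 2·(-2)² + 3 = -13; -13 ≥ 0 — FAILS  ← closest negative counterexample to 0

Answer: x = -2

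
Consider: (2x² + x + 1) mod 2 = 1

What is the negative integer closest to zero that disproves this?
Testing negative integers from -1 downward:
x = -1: LHS = (2·(-1)² + (-1) + 1) mod 2 = 2 mod 2 = 0; 0 = 1 — FAILS  ← closest negative counterexample to 0

Answer: x = -1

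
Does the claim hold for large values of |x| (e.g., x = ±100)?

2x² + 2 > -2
x = 100: LHS = 2·100² + 2 = 20002; 20002 > -2 — holds
x = -100: LHS = 2·(-100)² + 2 = 20002; 20002 > -2 — holds

Answer: Yes, holds for both x = 100 and x = -100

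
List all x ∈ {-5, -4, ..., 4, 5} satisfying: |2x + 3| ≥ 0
An absolute value is never negative, so the left side is ≥ 0 for every x, while the right side is 0. Tightest case in [-5, 5] is x = -1:
x = -1: LHS = |2·(-1) + 3| = |1| = 1; 1 ≥ 0 — holds
Hence LHS − RHS is never negative, i.e. LHS ≥ RHS throughout, so the relation holds for every integer in [-5, 5].

Answer: All integers in [-5, 5]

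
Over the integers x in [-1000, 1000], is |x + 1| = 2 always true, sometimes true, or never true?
Holds at x = 1: LHS = |1 + 1| = |2| = 2; 2 = 2 — holds
Fails at x = 0: LHS = |0 + 1| = |1| = 1; 1 = 2 — FAILS
It is satisfied by some integers in the range but not all.

Answer: Sometimes true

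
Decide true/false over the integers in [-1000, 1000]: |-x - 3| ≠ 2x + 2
The claim fails at x = 1:
x = 1: LHS = |-1 - 3| = |-4| = 4, RHS = 2·1 + 2 = 4; 4 ≠ 4 — FAILS

Because a single integer refutes it, the statement is false.

Answer: False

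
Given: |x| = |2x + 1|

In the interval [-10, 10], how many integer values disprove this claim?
Counterexamples in [-10, 10]: {-10, -9, -8, -7, -6, -5, -4, -3, -2, 0, 1, 2, 3, 4, 5, 6, 7, 8, 9, 10}.

Counting them gives 20 values.

Answer: 20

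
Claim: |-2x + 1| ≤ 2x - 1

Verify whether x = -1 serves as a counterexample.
Substitute x = -1 into the relation:
x = -1: LHS = |-2·(-1) + 1| = |3| = 3, RHS = 2·(-1) - 1 = -3; 3 ≤ -3 — FAILS

Since the claim fails at x = -1, this value is a counterexample.

Answer: Yes, x = -1 is a counterexample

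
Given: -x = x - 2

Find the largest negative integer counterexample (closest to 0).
Testing negative integers from -1 downward:
x = -1: LHS = -(-1) = 1, RHS = (-1) - 2 = -3; 1 = -3 — FAILS  ← closest negative counterexample to 0

Answer: x = -1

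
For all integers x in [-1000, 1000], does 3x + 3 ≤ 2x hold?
The claim fails at x = 0:
x = 0: LHS = 3·0 + 3 = 3, RHS = 2·0 = 0; 3 ≤ 0 — FAILS

Because a single integer refutes it, the statement is false.

Answer: False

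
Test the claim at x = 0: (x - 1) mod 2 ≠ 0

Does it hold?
x = 0: LHS = (0 - 1) mod 2 = (-1) mod 2 = 1; 1 ≠ 0 — holds

The relation is satisfied at x = 0.

Answer: Yes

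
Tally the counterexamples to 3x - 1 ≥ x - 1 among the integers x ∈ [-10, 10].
Counterexamples in [-10, 10]: {-10, -9, -8, -7, -6, -5, -4, -3, -2, -1}.

Counting them gives 10 values.

Answer: 10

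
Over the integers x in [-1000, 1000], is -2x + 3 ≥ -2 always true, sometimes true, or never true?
Holds at x = 0: LHS = -2·0 + 3 = 3; 3 ≥ -2 — holds
Fails at x = 3: LHS = -2·3 + 3 = -3; -3 ≥ -2 — FAILS
It is satisfied by some integers in the range but not all.

Answer: Sometimes true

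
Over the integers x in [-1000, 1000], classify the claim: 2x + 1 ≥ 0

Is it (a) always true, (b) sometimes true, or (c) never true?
Holds at x = 0: LHS = 2·0 + 1 = 1; 1 ≥ 0 — holds
Fails at x = -1: LHS = 2·(-1) + 1 = -1; -1 ≥ 0 — FAILS
It is satisfied by some integers in the range but not all.

Answer: Sometimes true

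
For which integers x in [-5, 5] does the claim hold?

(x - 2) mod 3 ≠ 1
Holds for: {-5, -4, -2, -1, 1, 2, 4, 5}
Fails for: {-3, 0, 3}

Answer: {-5, -4, -2, -1, 1, 2, 4, 5}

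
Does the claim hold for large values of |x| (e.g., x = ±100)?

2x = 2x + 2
x = 100: LHS = 2·100 = 200, RHS = 2·100 + 2 = 202; 200 = 202 — FAILS
x = -100: LHS = 2·(-100) = -200, RHS = 2·(-100) + 2 = -198; -200 = -198 — FAILS

Answer: No, fails for both x = 100 and x = -100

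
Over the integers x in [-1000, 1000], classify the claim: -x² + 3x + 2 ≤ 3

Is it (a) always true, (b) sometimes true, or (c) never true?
Holds at x = 0: LHS = -0² + 3·0 + 2 = 2; 2 ≤ 3 — holds
Fails at x = 1: LHS = -1² + 3·1 + 2 = 4; 4 ≤ 3 — FAILS
It is satisfied by some integers in the range but not all.

Answer: Sometimes true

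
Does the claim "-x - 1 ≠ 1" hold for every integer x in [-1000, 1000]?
The claim fails at x = -2:
x = -2: LHS = -(-2) - 1 = 1; 1 ≠ 1 — FAILS

Because a single integer refutes it, the statement is false.

Answer: False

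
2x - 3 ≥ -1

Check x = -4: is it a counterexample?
Substitute x = -4 into the relation:
x = -4: LHS = 2·(-4) - 3 = -11; -11 ≥ -1 — FAILS

Since the claim fails at x = -4, this value is a counterexample.

Answer: Yes, x = -4 is a counterexample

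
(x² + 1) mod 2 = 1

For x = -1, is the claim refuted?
Substitute x = -1 into the relation:
x = -1: LHS = ((-1)² + 1) mod 2 = 2 mod 2 = 0; 0 = 1 — FAILS

Since the claim fails at x = -1, this value is a counterexample.

Answer: Yes, x = -1 is a counterexample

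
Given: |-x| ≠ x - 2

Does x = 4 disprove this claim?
Substitute x = 4 into the relation:
x = 4: LHS = |-4| = 4, RHS = 4 - 2 = 2; 4 ≠ 2 — holds

The relation holds at x = 4, so it is not a counterexample.

Answer: No, x = 4 is not a counterexample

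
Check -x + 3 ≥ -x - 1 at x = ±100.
x = 100: LHS = -100 + 3 = -97, RHS = -100 - 1 = -101; -97 ≥ -101 — holds
x = -100: LHS = -(-100) + 3 = 103, RHS = -(-100) - 1 = 99; 103 ≥ 99 — holds

Answer: Yes, holds for both x = 100 and x = -100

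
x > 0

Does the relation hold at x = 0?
x = 0: 0 > 0 — FAILS

The relation fails at x = 0, so x = 0 is a counterexample.

Answer: No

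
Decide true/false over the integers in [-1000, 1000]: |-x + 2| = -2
The claim fails at x = 0:
x = 0: LHS = |-0 + 2| = |2| = 2; 2 = -2 — FAILS

Because a single integer refutes it, the statement is false.

Answer: False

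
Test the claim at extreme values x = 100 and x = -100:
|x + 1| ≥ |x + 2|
x = 100: LHS = |100 + 1| = |101| = 101, RHS = |100 + 2| = |102| = 102; 101 ≥ 102 — FAILS
x = -100: LHS = |(-100) + 1| = |-99| = 99, RHS = |(-100) + 2| = |-98| = 98; 99 ≥ 98 — holds

Answer: Partially: fails for x = 100, holds for x = -100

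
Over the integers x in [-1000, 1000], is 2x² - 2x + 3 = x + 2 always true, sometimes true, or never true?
Holds at x = 1: LHS = 2·1² - 2·1 + 3 = 3, RHS = 1 + 2 = 3; 3 = 3 — holds
Fails at x = 0: LHS = 2·0² - 2·0 + 3 = 3, RHS = 0 + 2 = 2; 3 = 2 — FAILS
It is satisfied by some integers in the range but not all.

Answer: Sometimes true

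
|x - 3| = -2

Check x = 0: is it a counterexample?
Substitute x = 0 into the relation:
x = 0: LHS = |0 - 3| = |-3| = 3; 3 = -2 — FAILS

Since the claim fails at x = 0, this value is a counterexample.

Answer: Yes, x = 0 is a counterexample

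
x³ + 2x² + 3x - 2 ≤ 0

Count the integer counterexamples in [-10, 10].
Counterexamples in [-10, 10]: {1, 2, 3, 4, 5, 6, 7, 8, 9, 10}.

Counting them gives 10 values.

Answer: 10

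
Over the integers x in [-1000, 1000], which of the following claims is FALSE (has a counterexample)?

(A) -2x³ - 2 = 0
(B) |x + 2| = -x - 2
(A) x = 0: LHS = -2·0³ - 2 = -2; -2 = 0 — FAILS
(B) x = 0: LHS = |0 + 2| = |2| = 2, RHS = -0 - 2 = -2; 2 = -2 — FAILS

Answer: Both A and B are false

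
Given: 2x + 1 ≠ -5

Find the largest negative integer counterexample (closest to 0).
Testing negative integers from -1 downward:
x = -1: LHS = 2·(-1) + 1 = -1; -1 ≠ -5 — holds
x = -2: LHS = 2·(-2) + 1 = -3; -3 ≠ -5 — holds
x = -3: LHS = 2·(-3) + 1 = -5; -5 ≠ -5 — FAILS  ← closest negative counterexample to 0

Answer: x = -3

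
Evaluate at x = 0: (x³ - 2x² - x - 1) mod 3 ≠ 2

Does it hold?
x = 0: LHS = (0³ - 2·0² - 0 - 1) mod 3 = (-1) mod 3 = 2; 2 ≠ 2 — FAILS

The relation fails at x = 0, so x = 0 is a counterexample.

Answer: No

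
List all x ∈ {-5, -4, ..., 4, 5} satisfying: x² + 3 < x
Over all integers in [-5, 5], LHS − RHS is smallest at x = 0, where it equals 3:
x = 0: LHS = 0² + 3 = 3; 3 < 0 — FAILS
At the ends of the range:
x = -5: LHS = (-5)² + 3 = 28; 28 < -5 — FAILS
x = 5: LHS = 5² + 3 = 28; 28 < 5 — FAILS
Hence LHS − RHS is never negative, i.e. LHS ≥ RHS throughout, so the claimed relation (<) fails for every integer in [-5, 5].

Answer: None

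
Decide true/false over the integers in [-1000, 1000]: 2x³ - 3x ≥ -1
The claim fails at x = -2:
x = -2: LHS = 2·(-2)³ - 3·(-2) = -10; -10 ≥ -1 — FAILS

Because a single integer refutes it, the statement is false.

Answer: False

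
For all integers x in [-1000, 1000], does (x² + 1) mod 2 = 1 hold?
The claim fails at x = 1:
x = 1: LHS = (1² + 1) mod 2 = 2 mod 2 = 0; 0 = 1 — FAILS

Because a single integer refutes it, the statement is false.

Answer: False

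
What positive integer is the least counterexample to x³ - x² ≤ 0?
Testing positive integers:
x = 1: LHS = 1³ - 1² = 0; 0 ≤ 0 — holds
x = 2: LHS = 2³ - 2² = 4; 4 ≤ 0 — FAILS  ← smallest positive counterexample

Answer: x = 2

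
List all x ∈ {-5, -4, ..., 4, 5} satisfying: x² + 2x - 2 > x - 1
Holds for: {-5, -4, -3, -2, 1, 2, 3, 4, 5}
Fails for: {-1, 0}

Answer: {-5, -4, -3, -2, 1, 2, 3, 4, 5}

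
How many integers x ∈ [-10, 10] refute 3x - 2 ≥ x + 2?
Counterexamples in [-10, 10]: {-10, -9, -8, -7, -6, -5, -4, -3, -2, -1, 0, 1}.

Counting them gives 12 values.

Answer: 12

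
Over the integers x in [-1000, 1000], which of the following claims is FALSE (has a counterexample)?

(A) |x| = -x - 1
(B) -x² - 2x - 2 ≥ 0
(A) x = 0: LHS = |0| = 0, RHS = -0 - 1 = -1; 0 = -1 — FAILS
(B) x = 0: LHS = -0² - 2·0 - 2 = -2; -2 ≥ 0 — FAILS

Answer: Both A and B are false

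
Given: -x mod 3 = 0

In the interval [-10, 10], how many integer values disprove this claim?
Counterexamples in [-10, 10]: {-10, -8, -7, -5, -4, -2, -1, 1, 2, 4, 5, 7, 8, 10}.

Counting them gives 14 values.

Answer: 14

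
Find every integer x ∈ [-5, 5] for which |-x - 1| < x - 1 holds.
Over all integers in [-5, 5], LHS − RHS is smallest at x = 0, where it equals 2:
x = 0: LHS = |-0 - 1| = |-1| = 1, RHS = 0 - 1 = -1; 1 < -1 — FAILS
At the ends of the range:
x = -5: LHS = |-(-5) - 1| = |4| = 4, RHS = (-5) - 1 = -6; 4 < -6 — FAILS
x = 5: LHS = |-5 - 1| = |-6| = 6, RHS = 5 - 1 = 4; 6 < 4 — FAILS
Hence LHS − RHS is never negative, i.e. LHS ≥ RHS throughout, so the claimed relation (<) fails for every integer in [-5, 5].

Answer: None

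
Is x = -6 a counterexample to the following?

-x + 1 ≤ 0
Substitute x = -6 into the relation:
x = -6: LHS = -(-6) + 1 = 7; 7 ≤ 0 — FAILS

Since the claim fails at x = -6, this value is a counterexample.

Answer: Yes, x = -6 is a counterexample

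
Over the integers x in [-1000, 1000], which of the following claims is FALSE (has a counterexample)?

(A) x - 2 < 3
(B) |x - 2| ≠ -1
(A) x = 5: LHS = 5 - 2 = 3; 3 < 3 — FAILS

(B) An absolute value is never negative, so the left side is ≥ 0 for every x, while the right side is -1. Tightest case in [-1000, 1000] is x = 2:
x = 2: LHS = |2 - 2| = |0| = 0; 0 ≠ -1 — holds
Hence LHS − RHS is never 0, i.e. the two sides are never equal, so the relation holds for every integer in [-1000, 1000].

Only (A) has a counterexample.

Answer: A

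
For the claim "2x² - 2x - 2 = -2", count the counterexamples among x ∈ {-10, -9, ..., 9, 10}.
Counterexamples in [-10, 10]: {-10, -9, -8, -7, -6, -5, -4, -3, -2, -1, 2, 3, 4, 5, 6, 7, 8, 9, 10}.

Counting them gives 19 values.

Answer: 19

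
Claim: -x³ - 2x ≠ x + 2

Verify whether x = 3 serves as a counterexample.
Substitute x = 3 into the relation:
x = 3: LHS = -3³ - 2·3 = -33, RHS = 3 + 2 = 5; -33 ≠ 5 — holds

The relation holds at x = 3, so it is not a counterexample.

Answer: No, x = 3 is not a counterexample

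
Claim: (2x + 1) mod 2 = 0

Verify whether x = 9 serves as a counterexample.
Substitute x = 9 into the relation:
x = 9: LHS = (2·9 + 1) mod 2 = 19 mod 2 = 1; 1 = 0 — FAILS

Since the claim fails at x = 9, this value is a counterexample.

Answer: Yes, x = 9 is a counterexample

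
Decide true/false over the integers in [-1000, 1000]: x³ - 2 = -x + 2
The claim fails at x = 0:
x = 0: LHS = 0³ - 2 = -2, RHS = -0 + 2 = 2; -2 = 2 — FAILS

Because a single integer refutes it, the statement is false.

Answer: False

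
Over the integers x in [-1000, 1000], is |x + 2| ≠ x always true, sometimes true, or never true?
Over all integers in [-1000, 1000], LHS − RHS is always positive; it is smallest at x = 0, where it equals 2:
x = 0: LHS = |0 + 2| = |2| = 2; 2 ≠ 0 — holds
At the ends of the range:
x = -1000: LHS = |(-1000) + 2| = |-998| = 998; 998 ≠ -1000 — holds
x = 1000: LHS = |1000 + 2| = |1002| = 1002; 1002 ≠ 1000 — holds
Hence LHS − RHS is never 0, i.e. the two sides are never equal, so the relation holds for every integer in [-1000, 1000].

No counterexample exists.

Answer: Always true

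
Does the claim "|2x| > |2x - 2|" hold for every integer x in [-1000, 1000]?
The claim fails at x = 0:
x = 0: LHS = |2·0| = |0| = 0, RHS = |2·0 - 2| = |-2| = 2; 0 > 2 — FAILS

Because a single integer refutes it, the statement is false.

Answer: False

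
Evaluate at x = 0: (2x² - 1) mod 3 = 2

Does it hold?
x = 0: LHS = (2·0² - 1) mod 3 = (-1) mod 3 = 2; 2 = 2 — holds

The relation is satisfied at x = 0.

Answer: Yes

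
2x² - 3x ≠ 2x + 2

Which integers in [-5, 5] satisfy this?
Track d = LHS − RHS over the integers in [-5, 5]. Equality would need d = 0, but d changes sign only between consecutive integers, jumping over 0:
x = -1: LHS = 2·(-1)² - 3·(-1) = 5, RHS = 2·(-1) + 2 = 0; 5 ≠ 0 — holds  (d = 5)
x = 0: LHS = 2·0² - 3·0 = 0, RHS = 2·0 + 2 = 2; 0 ≠ 2 — holds  (d = -2)
x = 2: LHS = 2·2² - 3·2 = 2, RHS = 2·2 + 2 = 6; 2 ≠ 6 — holds  (d = -4)
x = 3: LHS = 2·3² - 3·3 = 9, RHS = 2·3 + 2 = 8; 9 ≠ 8 — holds  (d = 1)
Away from these crossings d keeps a constant sign, and checking every integer in [-5, 5] confirms d ≠ 0 throughout. Hence the two sides are never equal, so the relation holds for every integer in [-5, 5].

Answer: All integers in [-5, 5]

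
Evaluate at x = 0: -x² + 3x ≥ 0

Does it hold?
x = 0: LHS = -0² + 3·0 = 0; 0 ≥ 0 — holds

The relation is satisfied at x = 0.

Answer: Yes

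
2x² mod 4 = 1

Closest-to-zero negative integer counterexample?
Testing negative integers from -1 downward:
x = -1: LHS = (2·(-1)²) mod 4 = 2 mod 4 = 2; 2 = 1 — FAILS  ← closest negative counterexample to 0

Answer: x = -1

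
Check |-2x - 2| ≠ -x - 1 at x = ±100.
x = 100: LHS = |-2·100 - 2| = |-202| = 202, RHS = -100 - 1 = -101; 202 ≠ -101 — holds
x = -100: LHS = |-2·(-100) - 2| = |198| = 198, RHS = -(-100) - 1 = 99; 198 ≠ 99 — holds

Answer: Yes, holds for both x = 100 and x = -100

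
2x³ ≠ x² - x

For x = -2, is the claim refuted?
Substitute x = -2 into the relation:
x = -2: LHS = 2·(-2)³ = -16, RHS = (-2)² - (-2) = 6; -16 ≠ 6 — holds

The claim holds here, so x = -2 is not a counterexample. (A counterexample exists elsewhere, e.g. x = 0.)

Answer: No, x = -2 is not a counterexample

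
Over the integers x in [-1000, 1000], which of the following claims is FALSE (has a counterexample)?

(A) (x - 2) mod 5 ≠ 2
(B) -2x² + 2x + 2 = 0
(A) x = -1: LHS = ((-1) - 2) mod 5 = (-3) mod 5 = 2; 2 ≠ 2 — FAILS
(B) x = 0: LHS = -2·0² + 2·0 + 2 = 2; 2 = 0 — FAILS

Answer: Both A and B are false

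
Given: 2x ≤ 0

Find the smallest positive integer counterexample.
Testing positive integers:
x = 1: LHS = 2·1 = 2; 2 ≤ 0 — FAILS  ← smallest positive counterexample

Answer: x = 1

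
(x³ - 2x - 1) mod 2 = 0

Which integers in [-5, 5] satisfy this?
Holds for: {-5, -3, -1, 1, 3, 5}
Fails for: {-4, -2, 0, 2, 4}

Answer: {-5, -3, -1, 1, 3, 5}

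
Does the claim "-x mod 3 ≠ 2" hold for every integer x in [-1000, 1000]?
The claim fails at x = 1:
x = 1: LHS = (-1) mod 3 = 2; 2 ≠ 2 — FAILS

Because a single integer refutes it, the statement is false.

Answer: False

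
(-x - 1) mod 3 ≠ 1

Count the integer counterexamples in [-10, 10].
Counterexamples in [-10, 10]: {-8, -5, -2, 1, 4, 7, 10}.

Counting them gives 7 values.

Answer: 7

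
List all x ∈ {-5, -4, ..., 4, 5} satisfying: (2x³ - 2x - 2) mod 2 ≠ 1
For a polynomial with integer coefficients, its value mod 2 depends only on x mod 2, so it suffices to check one representative of each residue class, x = 0, 1:
x = 0: LHS = (2·0³ - 2·0 - 2) mod 2 = (-2) mod 2 = 0; 0 ≠ 1 — holds
x = 1: LHS = (2·1³ - 2·1 - 2) mod 2 = (-2) mod 2 = 0; 0 ≠ 1 — holds
The relation holds in every residue class, so the relation holds for every integer in [-5, 5].

Answer: All integers in [-5, 5]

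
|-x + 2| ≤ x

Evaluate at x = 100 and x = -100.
x = 100: LHS = |-100 + 2| = |-98| = 98; 98 ≤ 100 — holds
x = -100: LHS = |-(-100) + 2| = |102| = 102; 102 ≤ -100 — FAILS

Answer: Partially: holds for x = 100, fails for x = -100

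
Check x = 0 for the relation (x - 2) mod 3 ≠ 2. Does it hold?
x = 0: LHS = (0 - 2) mod 3 = (-2) mod 3 = 1; 1 ≠ 2 — holds

The relation is satisfied at x = 0.

Answer: Yes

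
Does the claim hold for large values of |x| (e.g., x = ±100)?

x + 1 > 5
x = 100: LHS = 100 + 1 = 101; 101 > 5 — holds
x = -100: LHS = (-100) + 1 = -99; -99 > 5 — FAILS

Answer: Partially: holds for x = 100, fails for x = -100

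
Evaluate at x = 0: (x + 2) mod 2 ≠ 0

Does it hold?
x = 0: LHS = (0 + 2) mod 2 = 2 mod 2 = 0; 0 ≠ 0 — FAILS

The relation fails at x = 0, so x = 0 is a counterexample.

Answer: No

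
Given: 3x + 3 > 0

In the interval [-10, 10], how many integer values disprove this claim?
Counterexamples in [-10, 10]: {-10, -9, -8, -7, -6, -5, -4, -3, -2, -1}.

Counting them gives 10 values.

Answer: 10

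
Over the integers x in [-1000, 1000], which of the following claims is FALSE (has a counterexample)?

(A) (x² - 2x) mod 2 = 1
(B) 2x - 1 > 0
(A) x = 0: LHS = (0² - 2·0) mod 2 = 0 mod 2 = 0; 0 = 1 — FAILS
(B) x = 0: LHS = 2·0 - 1 = -1; -1 > 0 — FAILS

Answer: Both A and B are false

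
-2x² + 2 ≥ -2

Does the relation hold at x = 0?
x = 0: LHS = -2·0² + 2 = 2; 2 ≥ -2 — holds

The relation is satisfied at x = 0.

Answer: Yes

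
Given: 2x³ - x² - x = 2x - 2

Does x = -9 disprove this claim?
Substitute x = -9 into the relation:
x = -9: LHS = 2·(-9)³ - (-9)² - (-9) = -1530, RHS = 2·(-9) - 2 = -20; -1530 = -20 — FAILS

Since the claim fails at x = -9, this value is a counterexample.

Answer: Yes, x = -9 is a counterexample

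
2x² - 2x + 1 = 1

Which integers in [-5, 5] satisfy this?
Holds for: {0, 1}
Fails for: {-5, -4, -3, -2, -1, 2, 3, 4, 5}

Answer: {0, 1}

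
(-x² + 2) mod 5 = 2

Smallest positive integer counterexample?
Testing positive integers:
x = 1: LHS = (-1² + 2) mod 5 = 1 mod 5 = 1; 1 = 2 — FAILS  ← smallest positive counterexample

Answer: x = 1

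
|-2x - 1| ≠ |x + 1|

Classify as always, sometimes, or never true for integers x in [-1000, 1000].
Holds at x = 1: LHS = |-2·1 - 1| = |-3| = 3, RHS = |1 + 1| = |2| = 2; 3 ≠ 2 — holds
Fails at x = 0: LHS = |-2·0 - 1| = |-1| = 1, RHS = |0 + 1| = |1| = 1; 1 ≠ 1 — FAILS
It is satisfied by some integers in the range but not all.

Answer: Sometimes true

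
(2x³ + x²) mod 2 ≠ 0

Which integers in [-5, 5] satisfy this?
Holds for: {-5, -3, -1, 1, 3, 5}
Fails for: {-4, -2, 0, 2, 4}

Answer: {-5, -3, -1, 1, 3, 5}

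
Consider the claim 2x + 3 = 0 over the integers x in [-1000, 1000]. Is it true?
The claim fails at x = 0:
x = 0: LHS = 2·0 + 3 = 3; 3 = 0 — FAILS

Because a single integer refutes it, the statement is false.

Answer: False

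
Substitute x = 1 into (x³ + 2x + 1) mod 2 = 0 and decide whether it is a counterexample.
Substitute x = 1 into the relation:
x = 1: LHS = (1³ + 2·1 + 1) mod 2 = 4 mod 2 = 0; 0 = 0 — holds

The claim holds here, so x = 1 is not a counterexample. (A counterexample exists elsewhere, e.g. x = 0.)

Answer: No, x = 1 is not a counterexample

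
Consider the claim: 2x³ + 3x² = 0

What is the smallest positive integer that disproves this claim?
Testing positive integers:
x = 1: LHS = 2·1³ + 3·1² = 5; 5 = 0 — FAILS  ← smallest positive counterexample

Answer: x = 1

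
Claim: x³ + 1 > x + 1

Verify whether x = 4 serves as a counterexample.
Substitute x = 4 into the relation:
x = 4: LHS = 4³ + 1 = 65, RHS = 4 + 1 = 5; 65 > 5 — holds

The claim holds here, so x = 4 is not a counterexample. (A counterexample exists elsewhere, e.g. x = 0.)

Answer: No, x = 4 is not a counterexample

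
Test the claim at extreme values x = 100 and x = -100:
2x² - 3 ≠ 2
x = 100: LHS = 2·100² - 3 = 19997; 19997 ≠ 2 — holds
x = -100: LHS = 2·(-100)² - 3 = 19997; 19997 ≠ 2 — holds

Answer: Yes, holds for both x = 100 and x = -100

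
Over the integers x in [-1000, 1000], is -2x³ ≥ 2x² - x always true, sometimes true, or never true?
Holds at x = 0: LHS = -2·0³ = 0, RHS = 2·0² - 0 = 0; 0 ≥ 0 — holds
Fails at x = 1: LHS = -2·1³ = -2, RHS = 2·1² - 1 = 1; -2 ≥ 1 — FAILS
It is satisfied by some integers in the range but not all.

Answer: Sometimes true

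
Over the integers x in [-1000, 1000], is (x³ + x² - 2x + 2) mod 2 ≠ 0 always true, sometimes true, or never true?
For a polynomial with integer coefficients, its value mod 2 depends only on x mod 2, so it suffices to check one representative of each residue class, x = 0, 1:
x = 0: LHS = (0³ + 0² - 2·0 + 2) mod 2 = 2 mod 2 = 0; 0 ≠ 0 — FAILS
x = 1: LHS = (1³ + 1² - 2·1 + 2) mod 2 = 2 mod 2 = 0; 0 ≠ 0 — FAILS
The relation fails in every residue class, so the claimed relation (≠) fails for every integer in [-1000, 1000].

No integer in the range satisfies it.

Answer: Never true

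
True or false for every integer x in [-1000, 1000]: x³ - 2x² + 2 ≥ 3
The claim fails at x = 0:
x = 0: LHS = 0³ - 2·0² + 2 = 2; 2 ≥ 3 — FAILS

Because a single integer refutes it, the statement is false.

Answer: False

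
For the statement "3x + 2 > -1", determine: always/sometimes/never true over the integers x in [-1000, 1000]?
Holds at x = 0: LHS = 3·0 + 2 = 2; 2 > -1 — holds
Fails at x = -1: LHS = 3·(-1) + 2 = -1; -1 > -1 — FAILS
It is satisfied by some integers in the range but not all.

Answer: Sometimes true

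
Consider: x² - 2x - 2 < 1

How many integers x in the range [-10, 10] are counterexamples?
Counterexamples in [-10, 10]: {-10, -9, -8, -7, -6, -5, -4, -3, -2, -1, 3, 4, 5, 6, 7, 8, 9, 10}.

Counting them gives 18 values.

Answer: 18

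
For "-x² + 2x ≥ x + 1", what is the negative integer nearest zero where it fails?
Testing negative integers from -1 downward:
x = -1: LHS = -(-1)² + 2·(-1) = -3, RHS = (-1) + 1 = 0; -3 ≥ 0 — FAILS  ← closest negative counterexample to 0

Answer: x = -1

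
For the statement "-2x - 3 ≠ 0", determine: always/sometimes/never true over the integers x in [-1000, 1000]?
Track d = LHS − RHS over the integers in [-1000, 1000]. Equality would need d = 0, but d changes sign only between consecutive integers, jumping over 0:
x = -2: LHS = -2·(-2) - 3 = 1; 1 ≠ 0 — holds  (d = 1)
x = -1: LHS = -2·(-1) - 3 = -1; -1 ≠ 0 — holds  (d = -1)
Away from these crossings d keeps a constant sign, and checking every integer in [-1000, 1000] confirms d ≠ 0 throughout. Hence the two sides are never equal, so the relation holds for every integer in [-1000, 1000].

No counterexample exists.

Answer: Always true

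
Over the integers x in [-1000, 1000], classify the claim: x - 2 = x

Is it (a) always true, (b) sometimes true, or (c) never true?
Over all integers in [-1000, 1000], LHS − RHS is always negative; it is closest to 0 at x = 0, where it equals -2:
x = 0: LHS = 0 - 2 = -2; -2 = 0 — FAILS
At the ends of the range:
x = -1000: LHS = (-1000) - 2 = -1002; -1002 = -1000 — FAILS
x = 1000: LHS = 1000 - 2 = 998; 998 = 1000 — FAILS
Hence LHS − RHS is never 0, i.e. the two sides are never equal, so the claimed relation (=) fails for every integer in [-1000, 1000].

No integer in the range satisfies it.

Answer: Never true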